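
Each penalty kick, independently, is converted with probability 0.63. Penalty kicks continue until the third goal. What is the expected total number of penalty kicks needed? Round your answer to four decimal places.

Y = total penalty kicks until the third success; negative binomial with r=3, p=0.63.
E[Y] = r / p = 3 / 0.63 = 4.761905

4.7619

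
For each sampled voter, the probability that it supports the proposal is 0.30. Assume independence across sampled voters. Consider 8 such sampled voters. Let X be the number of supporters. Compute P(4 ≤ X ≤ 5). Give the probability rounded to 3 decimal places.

0.183

X ~ Binomial(8, 0.30); P(4 ≤ X ≤ 5) = Σ C(8,k) p^k (1−p)^(8−k) over k:
  k=4: C(8,4)·0.30^4·0.70^4 = 0.13614
  k=5: C(8,5)·0.30^5·0.70^3 = 0.04668
Total = 0.18281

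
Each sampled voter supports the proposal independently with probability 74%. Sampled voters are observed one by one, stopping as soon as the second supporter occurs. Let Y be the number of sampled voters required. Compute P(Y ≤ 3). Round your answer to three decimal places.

Finishing within 3 sampled voters ⇔ at least 2 successes in the first 3. With X ~ Binomial(3, 0.74), P(Y ≤ 3) = 1 − P(X ≤ 1).
  k=0: C(3,0)·0.74^0·0.26^3 = 0.01758
  k=1: C(3,1)·0.74^1·0.26^2 = 0.15007
1 − 0.16765 = 0.83235

0.832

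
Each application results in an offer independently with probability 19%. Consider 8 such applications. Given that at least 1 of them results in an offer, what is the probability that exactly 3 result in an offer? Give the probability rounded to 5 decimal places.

X ~ Binomial(8, 0.19). Want P(X=3 | X≥1) = P(X=3) / P(X≥1).
P(X=3) = C(8,3)·0.19^3·0.81^5 = 0.1339288
P(X≥1) = 1 − 0.1853020 = 0.8146980
Ratio = 0.1339288 / 0.8146980 = 0.1643907

0.16439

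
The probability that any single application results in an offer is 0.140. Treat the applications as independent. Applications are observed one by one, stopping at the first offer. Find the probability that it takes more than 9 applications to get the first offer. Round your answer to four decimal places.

0.2573

Y = number of applications to the first success; geometric, p = 0.14.
P(Y > 9) = P(first 9 all fail) = (1−p)^9 = 0.257327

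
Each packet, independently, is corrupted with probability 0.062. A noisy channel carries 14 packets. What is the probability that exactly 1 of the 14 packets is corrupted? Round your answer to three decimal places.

X ~ Binomial(n=14, p=0.062).
P(X=1) = C(14,1) · p^1 · (1−p)^13
= 14 · 0.062 · 0.43515 = 0.37771

0.378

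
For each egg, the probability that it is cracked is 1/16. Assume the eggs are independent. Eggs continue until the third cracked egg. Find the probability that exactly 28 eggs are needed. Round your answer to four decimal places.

Y = trial on which the third success occurs; negative binomial, r=3, p=0.0625.
P(Y=28) = C(27,2) · p^3 · (1−p)^25
= 351 · 0.00024414 · 0.1992 = 0.017070

0.0171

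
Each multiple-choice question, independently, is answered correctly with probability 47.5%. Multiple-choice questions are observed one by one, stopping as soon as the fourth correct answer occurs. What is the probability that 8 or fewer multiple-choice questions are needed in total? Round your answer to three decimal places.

0.581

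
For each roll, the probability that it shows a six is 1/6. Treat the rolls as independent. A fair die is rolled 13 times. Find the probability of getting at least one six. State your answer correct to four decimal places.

P(at least one) = 1 − P(none) = 1 − (1 − 0.166667)^13
= 1 − 0.093464 = 0.906536

0.9065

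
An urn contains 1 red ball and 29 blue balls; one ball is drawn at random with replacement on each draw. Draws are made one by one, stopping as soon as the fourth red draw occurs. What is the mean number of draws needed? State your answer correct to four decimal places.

120.0000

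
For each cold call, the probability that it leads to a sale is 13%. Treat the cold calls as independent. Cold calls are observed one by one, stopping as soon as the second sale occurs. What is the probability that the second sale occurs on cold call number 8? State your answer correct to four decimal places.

Y = trial on which the second success occurs; negative binomial, r=2, p=0.13.
P(Y=8) = C(7,1) · p^2 · (1−p)^6
= 7 · 0.0169 · 0.43363 = 0.051298

0.0513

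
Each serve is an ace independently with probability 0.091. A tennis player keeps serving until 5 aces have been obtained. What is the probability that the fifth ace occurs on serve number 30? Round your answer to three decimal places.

Y = trial on which the fifth success occurs; negative binomial, r=5, p=0.091.
P(Y=30) = C(29,4) · p^5 · (1−p)^25
= 23751 · 6.2403e-06 · 0.092066 = 0.01365

0.014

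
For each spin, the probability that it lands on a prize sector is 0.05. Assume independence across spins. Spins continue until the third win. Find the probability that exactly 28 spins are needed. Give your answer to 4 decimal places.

Y = trial on which the third success occurs; negative binomial, r=3, p=0.05.
P(Y=28) = C(27,2) · p^3 · (1−p)^25
= 351 · 0.000125 · 0.27739 = 0.012170

0.0122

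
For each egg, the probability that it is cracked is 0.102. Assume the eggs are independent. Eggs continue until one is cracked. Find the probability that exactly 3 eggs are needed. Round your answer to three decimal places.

Geometric (trials to first success), p = 0.102.
P(Y = 3) = (1−p)^2 · p = 0.8064 · 0.102 = 0.08225

0.082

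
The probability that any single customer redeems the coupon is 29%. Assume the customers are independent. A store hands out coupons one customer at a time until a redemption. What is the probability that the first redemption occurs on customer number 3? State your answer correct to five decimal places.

0.14619

Geometric (trials to first success), p = 0.29.
P(Y = 3) = (1−p)^2 · p = 0.5041 · 0.29 = 0.1461890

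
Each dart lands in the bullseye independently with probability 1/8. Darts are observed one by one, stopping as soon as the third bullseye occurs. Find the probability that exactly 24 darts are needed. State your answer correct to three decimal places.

0.030

Y = trial on which the third success occurs; negative binomial, r=3, p=0.125.
P(Y=24) = C(23,2) · p^3 · (1−p)^21
= 253 · 0.0019531 · 0.060558 = 0.02992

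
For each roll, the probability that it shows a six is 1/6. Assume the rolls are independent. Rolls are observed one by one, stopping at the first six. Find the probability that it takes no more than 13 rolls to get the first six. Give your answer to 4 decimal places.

0.9065

Y = number of rolls to the first success; geometric, p = 0.166667.
P(Y ≤ 13) = 1 − (1−p)^13 = 1 − 0.093464 = 0.906536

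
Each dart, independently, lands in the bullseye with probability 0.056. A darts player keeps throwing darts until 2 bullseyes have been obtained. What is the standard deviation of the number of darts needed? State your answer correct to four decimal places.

Y = total darts until the second success; negative binomial with r=2, p=0.056.
SD(Y) = √[r(1−p)/p²] = √(602.040816) = 24.536520

24.5365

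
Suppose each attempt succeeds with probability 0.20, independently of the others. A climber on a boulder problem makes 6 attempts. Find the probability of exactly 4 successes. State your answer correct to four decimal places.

0.0154

X ~ Binomial(n=6, p=0.20).
P(X=4) = C(6,4) · p^4 · (1−p)^2
= 15 · 0.0016 · 0.64 = 0.015360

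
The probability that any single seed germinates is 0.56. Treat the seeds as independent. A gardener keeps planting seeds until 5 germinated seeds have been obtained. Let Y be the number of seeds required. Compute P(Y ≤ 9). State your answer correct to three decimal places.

Finishing within 9 seeds ⇔ at least 5 successes in the first 9. With X ~ Binomial(9, 0.56), P(Y ≤ 9) = 1 − P(X ≤ 4).
  k=0: C(9,0)·0.56^0·0.44^9 = 0.00062
  k=1: C(9,1)·0.56^1·0.44^8 = 0.00708
  k=2: C(9,2)·0.56^2·0.44^7 = 0.03605
  k=3: C(9,3)·0.56^3·0.44^6 = 0.10704
  k=4: C(9,4)·0.56^4·0.44^5 = 0.20436
1 − 0.35514 = 0.64486

0.645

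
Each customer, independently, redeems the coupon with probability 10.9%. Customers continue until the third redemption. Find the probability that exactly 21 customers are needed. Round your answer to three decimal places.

Y = trial on which the third success occurs; negative binomial, r=3, p=0.109.
P(Y=21) = C(20,2) · p^3 · (1−p)^18
= 190 · 0.001295 · 0.12526 = 0.03082

0.031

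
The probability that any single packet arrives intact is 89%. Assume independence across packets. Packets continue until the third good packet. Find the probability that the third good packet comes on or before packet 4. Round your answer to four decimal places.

0.9376

Finishing within 4 packets ⇔ at least 3 successes in the first 4. With X ~ Binomial(4, 0.89), P(Y ≤ 4) = 1 − P(X ≤ 2).
  k=0: C(4,0)·0.89^0·0.11^4 = 0.000146
  k=1: C(4,1)·0.89^1·0.11^3 = 0.004738
  k=2: C(4,2)·0.89^2·0.11^2 = 0.057506
1 − 0.062391 = 0.937609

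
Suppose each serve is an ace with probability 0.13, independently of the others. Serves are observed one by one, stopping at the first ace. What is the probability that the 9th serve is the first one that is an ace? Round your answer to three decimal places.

Geometric (trials to first success), p = 0.13.
P(Y = 9) = (1−p)^8 · p = 0.32821 · 0.13 = 0.04267

0.043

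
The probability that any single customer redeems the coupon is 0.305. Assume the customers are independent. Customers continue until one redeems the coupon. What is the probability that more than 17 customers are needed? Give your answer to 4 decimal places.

Y = number of customers to the first success; geometric, p = 0.305.
P(Y > 17) = P(first 17 all fail) = (1−p)^17 = 0.002059

0.0021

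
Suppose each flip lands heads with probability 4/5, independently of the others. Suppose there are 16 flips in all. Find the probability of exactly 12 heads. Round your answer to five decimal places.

X ~ Binomial(n=16, p=0.80).
P(X=12) = C(16,12) · p^12 · (1−p)^4
= 1820 · 0.068719 · 0.0016 = 0.2001111

0.20011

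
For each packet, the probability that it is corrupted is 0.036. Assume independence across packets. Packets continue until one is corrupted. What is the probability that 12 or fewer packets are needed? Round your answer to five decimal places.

0.35594

Y = number of packets to the first success; geometric, p = 0.036.
P(Y ≤ 12) = 1 − (1−p)^12 = 1 − 0.6440572 = 0.3559428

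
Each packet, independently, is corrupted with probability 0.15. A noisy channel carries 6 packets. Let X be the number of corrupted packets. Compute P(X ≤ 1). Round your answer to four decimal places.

0.7765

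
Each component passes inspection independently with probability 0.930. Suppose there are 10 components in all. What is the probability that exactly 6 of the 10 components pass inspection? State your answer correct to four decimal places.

0.0033

X ~ Binomial(n=10, p=0.93).
P(X=6) = C(10,6) · p^6 · (1−p)^4
= 210 · 0.64699 · 2.401e-05 = 0.003262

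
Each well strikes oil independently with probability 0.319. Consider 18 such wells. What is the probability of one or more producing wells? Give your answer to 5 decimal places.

0.99901

P(at least one) = 1 − P(none) = 1 − (1 − 0.319)^18
= 1 − 0.0009923 = 0.9990077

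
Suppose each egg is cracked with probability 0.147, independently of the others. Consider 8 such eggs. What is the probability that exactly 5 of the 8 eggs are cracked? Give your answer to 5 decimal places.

0.00239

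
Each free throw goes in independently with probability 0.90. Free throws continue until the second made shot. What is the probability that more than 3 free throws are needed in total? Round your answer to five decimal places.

Needing more than 3 free throws ⇔ fewer than 2 successes in the first 3. With X ~ Binomial(3, 0.90), P(Y > 3) = P(X ≤ 1).
  k=0: C(3,0)·0.90^0·0.10^3 = 0.0010000
  k=1: C(3,1)·0.90^1·0.10^2 = 0.0270000
P(X ≤ 1) = 0.0280000

0.02800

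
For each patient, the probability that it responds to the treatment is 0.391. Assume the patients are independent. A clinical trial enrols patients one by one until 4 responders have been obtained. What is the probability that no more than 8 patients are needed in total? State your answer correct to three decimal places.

Finishing within 8 patients ⇔ at least 4 successes in the first 8. With X ~ Binomial(8, 0.391), P(Y ≤ 8) = 1 − P(X ≤ 3).
  k=0: C(8,0)·0.391^0·0.609^8 = 0.01892
  k=1: C(8,1)·0.391^1·0.609^7 = 0.09718
  k=2: C(8,2)·0.391^2·0.609^6 = 0.21838
  k=3: C(8,3)·0.391^3·0.609^5 = 0.28042
1 − 0.61490 = 0.38510

0.385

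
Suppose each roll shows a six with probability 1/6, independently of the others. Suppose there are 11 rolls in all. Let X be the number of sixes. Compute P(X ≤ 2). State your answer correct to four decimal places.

X ~ Binomial(11, 0.166667); P(X ≤ 2) = Σ C(11,k) p^k (1−p)^(11−k) over k:
  k=0: C(11,0)·0.166667^0·0.833333^11 = 0.134588
  k=1: C(11,1)·0.166667^1·0.833333^10 = 0.296094
  k=2: C(11,2)·0.166667^2·0.833333^9 = 0.296094
Total = 0.726775

0.7268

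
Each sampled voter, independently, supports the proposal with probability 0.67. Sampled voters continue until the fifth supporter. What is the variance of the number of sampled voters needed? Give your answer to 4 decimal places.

3.6757

Y = total sampled voters until the fifth success; negative binomial with r=5, p=0.67.
Var(Y) = r(1−p)/p² = 5·0.33 / 0.67² = 3.675652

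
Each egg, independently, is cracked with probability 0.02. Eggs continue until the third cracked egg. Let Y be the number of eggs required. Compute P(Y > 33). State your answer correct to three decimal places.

0.972

Needing more than 33 eggs ⇔ fewer than 3 successes in the first 33. With X ~ Binomial(33, 0.02), P(Y > 33) = P(X ≤ 2).
  k=0: C(33,0)·0.02^0·0.98^33 = 0.51341
  k=1: C(33,1)·0.02^1·0.98^32 = 0.34576
  k=2: C(33,2)·0.02^2·0.98^31 = 0.11290
P(X ≤ 2) = 0.97207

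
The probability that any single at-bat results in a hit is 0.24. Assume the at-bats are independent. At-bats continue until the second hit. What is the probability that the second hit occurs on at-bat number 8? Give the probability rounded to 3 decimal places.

0.078

Y = trial on which the second success occurs; negative binomial, r=2, p=0.24.
P(Y=8) = C(7,1) · p^2 · (1−p)^6
= 7 · 0.0576 · 0.1927 = 0.07770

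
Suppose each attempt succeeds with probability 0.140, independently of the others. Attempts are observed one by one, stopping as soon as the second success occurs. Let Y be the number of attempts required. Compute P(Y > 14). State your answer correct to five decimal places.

0.39694

Needing more than 14 attempts ⇔ fewer than 2 successes in the first 14. With X ~ Binomial(14, 0.14), P(Y > 14) = P(X ≤ 1).
  k=0: C(14,0)·0.14^0·0.86^14 = 0.1210538
  k=1: C(14,1)·0.14^1·0.86^13 = 0.2758900
P(X ≤ 1) = 0.3969438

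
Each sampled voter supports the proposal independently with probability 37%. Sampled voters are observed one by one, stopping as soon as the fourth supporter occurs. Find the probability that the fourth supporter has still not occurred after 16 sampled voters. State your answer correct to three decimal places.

0.102

Needing more than 16 sampled voters ⇔ fewer than 4 successes in the first 16. With X ~ Binomial(16, 0.37), P(Y > 16) = P(X ≤ 3).
  k=0: C(16,0)·0.37^0·0.63^16 = 0.00062
  k=1: C(16,1)·0.37^1·0.63^15 = 0.00579
  k=2: C(16,2)·0.37^2·0.63^14 = 0.02549
  k=3: C(16,3)·0.37^3·0.63^13 = 0.06986
P(X ≤ 3) = 0.10175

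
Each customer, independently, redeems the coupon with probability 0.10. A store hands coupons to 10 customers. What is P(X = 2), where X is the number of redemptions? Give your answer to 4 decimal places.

X ~ Binomial(n=10, p=0.10).
P(X=2) = C(10,2) · p^2 · (1−p)^8
= 45 · 0.01 · 0.43047 = 0.193710

0.1937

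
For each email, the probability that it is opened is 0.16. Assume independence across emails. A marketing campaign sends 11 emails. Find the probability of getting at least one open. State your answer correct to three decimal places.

0.853

P(at least one) = 1 − P(none) = 1 − (1 − 0.16)^11
= 1 − 0.14692 = 0.85308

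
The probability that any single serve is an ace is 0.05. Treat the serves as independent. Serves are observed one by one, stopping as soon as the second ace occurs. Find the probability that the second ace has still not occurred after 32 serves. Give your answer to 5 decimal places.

Needing more than 32 serves ⇔ fewer than 2 successes in the first 32. With X ~ Binomial(32, 0.05), P(Y > 32) = P(X ≤ 1).
  k=0: C(32,0)·0.05^0·0.95^32 = 0.1937115
  k=1: C(32,1)·0.05^1·0.95^31 = 0.3262509
P(X ≤ 1) = 0.5199624

0.51996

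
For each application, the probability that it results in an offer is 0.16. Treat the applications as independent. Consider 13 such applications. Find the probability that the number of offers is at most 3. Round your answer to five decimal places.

X ~ Binomial(13, 0.16); P(X ≤ 3) = Σ C(13,k) p^k (1−p)^(13−k) over k:
  k=0: C(13,0)·0.16^0·0.84^13 = 0.1036647
  k=1: C(13,1)·0.16^1·0.84^12 = 0.2566934
  k=2: C(13,2)·0.16^2·0.84^11 = 0.2933639
  k=3: C(13,3)·0.16^3·0.84^10 = 0.2048891
Total = 0.8586111

0.85861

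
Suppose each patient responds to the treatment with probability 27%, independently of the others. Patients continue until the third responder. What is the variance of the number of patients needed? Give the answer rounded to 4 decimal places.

Y = total patients until the third success; negative binomial with r=3, p=0.27.
Var(Y) = r(1−p)/p² = 3·0.73 / 0.27² = 30.041152

30.0412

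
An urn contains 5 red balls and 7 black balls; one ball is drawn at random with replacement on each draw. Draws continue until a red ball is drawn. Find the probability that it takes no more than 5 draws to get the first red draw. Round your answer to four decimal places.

0.9325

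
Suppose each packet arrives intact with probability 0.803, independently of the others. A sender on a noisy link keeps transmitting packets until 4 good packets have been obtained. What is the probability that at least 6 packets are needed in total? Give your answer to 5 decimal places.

0.25659

Needing more than 5 packets ⇔ fewer than 4 successes in the first 5. With X ~ Binomial(5, 0.803), P(Y > 5) = P(X ≤ 3).
  k=0: C(5,0)·0.803^0·0.197^5 = 0.0002967
  k=1: C(5,1)·0.803^1·0.197^4 = 0.0060471
  k=2: C(5,2)·0.803^2·0.197^3 = 0.0492981
  k=3: C(5,3)·0.803^3·0.197^2 = 0.2009459
P(X ≤ 3) = 0.2565878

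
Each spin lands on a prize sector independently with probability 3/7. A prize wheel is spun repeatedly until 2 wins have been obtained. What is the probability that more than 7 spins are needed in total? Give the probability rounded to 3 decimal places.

0.124

Needing more than 7 spins ⇔ fewer than 2 successes in the first 7. With X ~ Binomial(7, 0.428571), P(Y > 7) = P(X ≤ 1).
  k=0: C(7,0)·0.428571^0·0.571429^7 = 0.01989
  k=1: C(7,1)·0.428571^1·0.571429^6 = 0.10445
P(X ≤ 1) = 0.12434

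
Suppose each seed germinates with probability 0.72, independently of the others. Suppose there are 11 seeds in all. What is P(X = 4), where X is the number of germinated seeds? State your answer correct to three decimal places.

X ~ Binomial(n=11, p=0.72).
P(X=4) = C(11,4) · p^4 · (1−p)^7
= 330 · 0.26874 · 0.00013493 = 0.01197

0.012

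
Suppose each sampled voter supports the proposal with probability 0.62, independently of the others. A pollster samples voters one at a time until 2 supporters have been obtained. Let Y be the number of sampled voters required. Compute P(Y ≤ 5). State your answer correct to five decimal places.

Finishing within 5 sampled voters ⇔ at least 2 successes in the first 5. With X ~ Binomial(5, 0.62), P(Y ≤ 5) = 1 − P(X ≤ 1).
  k=0: C(5,0)·0.62^0·0.38^5 = 0.0079235
  k=1: C(5,1)·0.62^1·0.38^4 = 0.0646392
1 − 0.0725627 = 0.9274373

0.92744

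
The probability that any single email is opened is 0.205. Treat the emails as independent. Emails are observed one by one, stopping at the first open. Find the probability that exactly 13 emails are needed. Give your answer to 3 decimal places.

0.013

Geometric (trials to first success), p = 0.205.
P(Y = 13) = (1−p)^12 · p = 0.063739 · 0.205 = 0.01307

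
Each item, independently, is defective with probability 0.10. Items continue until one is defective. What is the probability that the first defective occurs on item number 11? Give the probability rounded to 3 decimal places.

Geometric (trials to first success), p = 0.10.
P(Y = 11) = (1−p)^10 · p = 0.34868 · 0.10 = 0.03487

0.035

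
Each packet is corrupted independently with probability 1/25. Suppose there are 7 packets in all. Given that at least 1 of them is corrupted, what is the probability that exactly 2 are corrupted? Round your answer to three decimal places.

X ~ Binomial(7, 0.04). Want P(X=2 | X≥1) = P(X=2) / P(X≥1).
P(X=2) = C(7,2)·0.04^2·0.96^5 = 0.02740
P(X≥1) = 1 − 0.75145 = 0.24855
Ratio = 0.02740 / 0.24855 = 0.11022

0.110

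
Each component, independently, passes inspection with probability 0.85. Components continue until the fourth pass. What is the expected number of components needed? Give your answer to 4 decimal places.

Y = total components until the fourth success; negative binomial with r=4, p=0.85.
E[Y] = r / p = 4 / 0.85 = 4.705882

4.7059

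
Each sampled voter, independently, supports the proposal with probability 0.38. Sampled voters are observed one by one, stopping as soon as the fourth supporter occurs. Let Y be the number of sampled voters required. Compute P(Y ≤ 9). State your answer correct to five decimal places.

0.46692

Finishing within 9 sampled voters ⇔ at least 4 successes in the first 9. With X ~ Binomial(9, 0.38), P(Y ≤ 9) = 1 − P(X ≤ 3).
  k=0: C(9,0)·0.38^0·0.62^9 = 0.0135371
  k=1: C(9,1)·0.38^1·0.62^8 = 0.0746723
  k=2: C(9,2)·0.38^2·0.62^7 = 0.1830676
  k=3: C(9,3)·0.38^3·0.62^6 = 0.2618064
1 − 0.5330834 = 0.4669166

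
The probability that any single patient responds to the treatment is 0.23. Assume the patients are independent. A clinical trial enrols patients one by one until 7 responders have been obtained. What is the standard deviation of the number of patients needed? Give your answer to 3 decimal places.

10.094

Y = total patients until the seventh success; negative binomial with r=7, p=0.23.
SD(Y) = √[r(1−p)/p²] = √(101.89036) = 10.09408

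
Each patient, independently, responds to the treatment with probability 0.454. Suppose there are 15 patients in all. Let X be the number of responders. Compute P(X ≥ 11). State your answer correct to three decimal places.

0.027

X ~ Binomial(15, 0.454); P(X ≥ 11) = Σ C(15,k) p^k (1−p)^(15−k) over k:
  k=11: C(15,11)·0.454^11·0.546^4 = 0.02049
  k=12: C(15,12)·0.454^12·0.546^3 = 0.00568
  k=13: C(15,13)·0.454^13·0.546^2 = 0.00109
  k=14: C(15,14)·0.454^14·0.546^1 = 0.00013
  k=15: C(15,15)·0.454^15·0.546^0 = 0.00001
Total = 0.02739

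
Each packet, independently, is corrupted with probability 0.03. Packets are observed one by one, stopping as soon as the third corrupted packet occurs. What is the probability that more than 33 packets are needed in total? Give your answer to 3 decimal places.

Needing more than 33 packets ⇔ fewer than 3 successes in the first 33. With X ~ Binomial(33, 0.03), P(Y > 33) = P(X ≤ 2).
  k=0: C(33,0)·0.03^0·0.97^33 = 0.36599
  k=1: C(33,1)·0.03^1·0.97^32 = 0.37353
  k=2: C(33,2)·0.03^2·0.97^31 = 0.18484
P(X ≤ 2) = 0.92436

0.924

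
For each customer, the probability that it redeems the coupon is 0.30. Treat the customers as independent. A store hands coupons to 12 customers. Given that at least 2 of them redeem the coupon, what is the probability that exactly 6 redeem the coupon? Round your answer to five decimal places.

X ~ Binomial(12, 0.30). Want P(X=6 | X≥2) = P(X=6) / P(X≥2).
P(X=6) = C(12,6)·0.30^6·0.70^6 = 0.0792479
P(X≥2) = 1 − 0.0138413 − 0.0711838 = 0.9149750
Ratio = 0.0792479 / 0.9149750 = 0.0866121

0.08661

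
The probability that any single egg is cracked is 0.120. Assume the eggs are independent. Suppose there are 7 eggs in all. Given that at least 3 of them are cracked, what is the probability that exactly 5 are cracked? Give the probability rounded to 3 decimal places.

X ~ Binomial(7, 0.12). Want P(X=5 | X≥3) = P(X=5) / P(X≥3).
P(X=5) = C(7,5)·0.12^5·0.88^2 = 0.00040
P(X≥3) = 1 − 0.40868 − 0.39010 − 0.15959 = 0.04164
Ratio = 0.00040 / 0.04164 = 0.00972

0.010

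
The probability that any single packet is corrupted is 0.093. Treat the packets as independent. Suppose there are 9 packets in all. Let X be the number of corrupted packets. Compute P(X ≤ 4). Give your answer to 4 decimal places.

X ~ Binomial(9, 0.093); P(X ≤ 4) = Σ C(9,k) p^k (1−p)^(9−k) over k:
  k=0: C(9,0)·0.093^0·0.907^9 = 0.415399
  k=1: C(9,1)·0.093^1·0.907^8 = 0.383340
  k=2: C(9,2)·0.093^2·0.907^7 = 0.157224
  k=3: C(9,3)·0.093^3·0.907^6 = 0.037616
  k=4: C(9,4)·0.093^4·0.907^5 = 0.005785
Total = 0.999364

0.9994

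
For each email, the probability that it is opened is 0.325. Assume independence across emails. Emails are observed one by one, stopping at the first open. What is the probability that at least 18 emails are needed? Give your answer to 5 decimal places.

0.00125

Y = number of emails to the first success; geometric, p = 0.325.
P(Y > 17) = P(first 17 all fail) = (1−p)^17 = 0.0012536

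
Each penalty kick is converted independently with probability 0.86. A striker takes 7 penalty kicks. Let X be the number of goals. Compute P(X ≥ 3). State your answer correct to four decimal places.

0.9991

X ~ Binomial(7, 0.86); P(X ≥ 3) = Σ C(7,k) p^k (1−p)^(7−k) over k:
  k=3: C(7,3)·0.86^3·0.14^4 = 0.008552
  k=4: C(7,4)·0.86^4·0.14^3 = 0.052535
  k=5: C(7,5)·0.86^5·0.14^2 = 0.193628
  k=6: C(7,6)·0.86^6·0.14^1 = 0.396476
  k=7: C(7,7)·0.86^7·0.14^0 = 0.347928
Total = 0.999118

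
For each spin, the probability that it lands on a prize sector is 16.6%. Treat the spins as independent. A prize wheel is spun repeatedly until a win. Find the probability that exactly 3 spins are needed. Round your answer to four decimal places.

0.1155

Geometric (trials to first success), p = 0.166.
P(Y = 3) = (1−p)^2 · p = 0.69556 · 0.166 = 0.115462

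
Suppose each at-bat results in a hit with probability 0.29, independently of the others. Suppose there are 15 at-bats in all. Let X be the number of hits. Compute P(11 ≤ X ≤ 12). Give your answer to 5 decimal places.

X ~ Binomial(15, 0.29); P(11 ≤ X ≤ 12) = Σ C(15,k) p^k (1−p)^(15−k) over k:
  k=11: C(15,11)·0.29^11·0.71^4 = 0.0004232
  k=12: C(15,12)·0.29^12·0.71^3 = 0.0000576
Total = 0.0004808

0.00048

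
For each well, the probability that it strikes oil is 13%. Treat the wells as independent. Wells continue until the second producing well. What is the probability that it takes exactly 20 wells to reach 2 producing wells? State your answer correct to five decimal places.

0.02618

Y = trial on which the second success occurs; negative binomial, r=2, p=0.13.
P(Y=20) = C(19,1) · p^2 · (1−p)^18
= 19 · 0.0169 · 0.081535 = 0.0261810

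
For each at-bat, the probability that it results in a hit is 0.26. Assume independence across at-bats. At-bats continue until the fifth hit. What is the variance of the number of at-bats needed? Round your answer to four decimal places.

54.7337

Y = total at-bats until the fifth success; negative binomial with r=5, p=0.26.
Var(Y) = r(1−p)/p² = 5·0.74 / 0.26² = 54.733728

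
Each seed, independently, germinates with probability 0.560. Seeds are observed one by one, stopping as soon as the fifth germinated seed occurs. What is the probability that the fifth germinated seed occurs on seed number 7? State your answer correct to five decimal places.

Y = trial on which the fifth success occurs; negative binomial, r=5, p=0.56.
P(Y=7) = C(6,4) · p^5 · (1−p)^2
= 15 · 0.055073 · 0.1936 = 0.1599325

0.15993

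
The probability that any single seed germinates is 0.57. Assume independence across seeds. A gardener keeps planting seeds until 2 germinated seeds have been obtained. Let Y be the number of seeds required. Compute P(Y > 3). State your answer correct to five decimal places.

0.39569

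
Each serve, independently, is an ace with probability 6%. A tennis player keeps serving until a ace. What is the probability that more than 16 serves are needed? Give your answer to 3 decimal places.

0.372

Y = number of serves to the first success; geometric, p = 0.06.
P(Y > 16) = P(first 16 all fail) = (1−p)^16 = 0.37157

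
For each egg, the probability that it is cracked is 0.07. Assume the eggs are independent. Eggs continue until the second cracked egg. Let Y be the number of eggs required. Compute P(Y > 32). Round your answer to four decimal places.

Needing more than 32 eggs ⇔ fewer than 2 successes in the first 32. With X ~ Binomial(32, 0.07), P(Y > 32) = P(X ≤ 1).
  k=0: C(32,0)·0.07^0·0.93^32 = 0.098052
  k=1: C(32,1)·0.07^1·0.93^31 = 0.236167
P(X ≤ 1) = 0.334219

0.3342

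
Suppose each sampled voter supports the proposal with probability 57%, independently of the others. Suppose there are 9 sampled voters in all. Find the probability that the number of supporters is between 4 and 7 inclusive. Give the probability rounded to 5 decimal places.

X ~ Binomial(9, 0.57); P(4 ≤ X ≤ 7) = Σ C(9,k) p^k (1−p)^(9−k) over k:
  k=4: C(9,4)·0.57^4·0.43^5 = 0.1955295
  k=5: C(9,5)·0.57^5·0.43^4 = 0.2591902
  k=6: C(9,6)·0.57^6·0.43^3 = 0.2290518
  k=7: C(9,7)·0.57^7·0.43^2 = 0.1301258
Total = 0.8138974

0.81390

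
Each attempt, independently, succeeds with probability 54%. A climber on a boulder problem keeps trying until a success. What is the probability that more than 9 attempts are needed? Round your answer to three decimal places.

0.001

Y = number of attempts to the first success; geometric, p = 0.54.
P(Y > 9) = P(first 9 all fail) = (1−p)^9 = 0.00092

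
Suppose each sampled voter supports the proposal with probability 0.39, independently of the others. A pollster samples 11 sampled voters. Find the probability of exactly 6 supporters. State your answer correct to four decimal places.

X ~ Binomial(n=11, p=0.39).
P(X=6) = C(11,6) · p^6 · (1−p)^5
= 462 · 0.0035187 · 0.08446 = 0.137303

0.1373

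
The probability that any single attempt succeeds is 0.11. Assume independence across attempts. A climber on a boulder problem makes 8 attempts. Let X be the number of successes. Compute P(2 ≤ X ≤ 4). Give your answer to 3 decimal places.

0.216

X ~ Binomial(8, 0.11); P(2 ≤ X ≤ 4) = Σ C(8,k) p^k (1−p)^(8−k) over k:
  k=2: C(8,2)·0.11^2·0.89^6 = 0.16838
  k=3: C(8,3)·0.11^3·0.89^5 = 0.04162
  k=4: C(8,4)·0.11^4·0.89^4 = 0.00643
Total = 0.21643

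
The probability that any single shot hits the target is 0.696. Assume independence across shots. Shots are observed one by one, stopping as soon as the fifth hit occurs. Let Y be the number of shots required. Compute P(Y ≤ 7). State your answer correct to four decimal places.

Finishing within 7 shots ⇔ at least 5 successes in the first 7. With X ~ Binomial(7, 0.696), P(Y ≤ 7) = 1 − P(X ≤ 4).
  k=0: C(7,0)·0.696^0·0.304^7 = 0.000240
  k=1: C(7,1)·0.696^1·0.304^6 = 0.003845
  k=2: C(7,2)·0.696^2·0.304^5 = 0.026412
  k=3: C(7,3)·0.696^3·0.304^4 = 0.100784
  k=4: C(7,4)·0.696^4·0.304^3 = 0.230742
1 − 0.362023 = 0.637977

0.6380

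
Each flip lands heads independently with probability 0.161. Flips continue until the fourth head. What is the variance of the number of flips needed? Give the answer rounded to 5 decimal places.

Y = total flips until the fourth success; negative binomial with r=4, p=0.161.
Var(Y) = r(1−p)/p² = 4·0.839 / 0.161² = 129.4703136

129.47031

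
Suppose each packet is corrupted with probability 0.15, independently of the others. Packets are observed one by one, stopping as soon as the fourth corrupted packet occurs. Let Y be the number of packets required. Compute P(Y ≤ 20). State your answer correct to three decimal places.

Finishing within 20 packets ⇔ at least 4 successes in the first 20. With X ~ Binomial(20, 0.15), P(Y ≤ 20) = 1 − P(X ≤ 3).
  k=0: C(20,0)·0.15^0·0.85^20 = 0.03876
  k=1: C(20,1)·0.15^1·0.85^19 = 0.13680
  k=2: C(20,2)·0.15^2·0.85^18 = 0.22934
  k=3: C(20,3)·0.15^3·0.85^17 = 0.24283
1 − 0.64773 = 0.35227

0.352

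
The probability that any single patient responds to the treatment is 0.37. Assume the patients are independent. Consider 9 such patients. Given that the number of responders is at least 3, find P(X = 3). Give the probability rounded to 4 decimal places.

X ~ Binomial(9, 0.37). Want P(X=3 | X≥3) = P(X=3) / P(X≥3).
P(X=3) = C(9,3)·0.37^3·0.63^6 = 0.266028
P(X≥3) = 1 − 0.015634 − 0.082636 − 0.194129 = 0.707602
Ratio = 0.266028 / 0.707602 = 0.375958

0.3760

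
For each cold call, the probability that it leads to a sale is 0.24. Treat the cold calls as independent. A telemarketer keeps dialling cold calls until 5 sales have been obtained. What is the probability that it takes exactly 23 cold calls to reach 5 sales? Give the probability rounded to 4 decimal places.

Y = trial on which the fifth success occurs; negative binomial, r=5, p=0.24.
P(Y=23) = C(22,4) · p^5 · (1−p)^18
= 7315 · 0.00079626 · 0.0071556 = 0.041679

0.0417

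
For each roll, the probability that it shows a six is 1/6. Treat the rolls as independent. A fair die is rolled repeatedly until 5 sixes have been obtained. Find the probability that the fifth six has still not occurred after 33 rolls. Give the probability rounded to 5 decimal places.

0.33604

Needing more than 33 rolls ⇔ fewer than 5 successes in the first 33. With X ~ Binomial(33, 0.166667), P(Y > 33) = P(X ≤ 4).
  k=0: C(33,0)·0.166667^0·0.833333^33 = 0.0024379
  k=1: C(33,1)·0.166667^1·0.833333^32 = 0.0160903
  k=2: C(33,2)·0.166667^2·0.833333^31 = 0.0514888
  k=3: C(33,3)·0.166667^3·0.833333^30 = 0.1064102
  k=4: C(33,4)·0.166667^4·0.833333^29 = 0.1596153
P(X ≤ 4) = 0.3360425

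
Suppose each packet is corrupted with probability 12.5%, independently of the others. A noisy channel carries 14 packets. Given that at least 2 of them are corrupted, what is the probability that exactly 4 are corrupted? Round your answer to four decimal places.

X ~ Binomial(14, 0.125). Want P(X=4 | X≥2) = P(X=4) / P(X≥2).
P(X=4) = C(14,4)·0.125^4·0.875^10 = 0.064292
P(X≥2) = 1 − 0.154210 − 0.308420 = 0.537370
Ratio = 0.064292 / 0.537370 = 0.119641

0.1196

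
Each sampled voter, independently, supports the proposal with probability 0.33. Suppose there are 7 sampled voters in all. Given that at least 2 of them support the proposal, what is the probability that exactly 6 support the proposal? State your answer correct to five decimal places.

0.00829

X ~ Binomial(7, 0.33). Want P(X=6 | X≥2) = P(X=6) / P(X≥2).
P(X=6) = C(7,6)·0.33^6·0.67^1 = 0.0060570
P(X≥2) = 1 − 0.0606071 − 0.2089589 = 0.7304340
Ratio = 0.0060570 / 0.7304340 = 0.0082923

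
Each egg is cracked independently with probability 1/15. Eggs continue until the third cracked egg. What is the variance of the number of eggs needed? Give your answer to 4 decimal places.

Y = total eggs until the third success; negative binomial with r=3, p=0.066667.
Var(Y) = r(1−p)/p² = 3·0.933333 / 0.066667² = 630.000000

630.0000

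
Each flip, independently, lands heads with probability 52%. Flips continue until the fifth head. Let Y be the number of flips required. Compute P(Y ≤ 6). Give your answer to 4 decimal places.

0.1293

Finishing within 6 flips ⇔ at least 5 successes in the first 6. With X ~ Binomial(6, 0.52), P(Y ≤ 6) = 1 − P(X ≤ 4).
  k=0: C(6,0)·0.52^0·0.48^6 = 0.012231
  k=1: C(6,1)·0.52^1·0.48^5 = 0.079499
  k=2: C(6,2)·0.52^2·0.48^4 = 0.215309
  k=3: C(6,3)·0.52^3·0.48^3 = 0.311002
  k=4: C(6,4)·0.52^4·0.48^2 = 0.252689
1 − 0.870731 = 0.129269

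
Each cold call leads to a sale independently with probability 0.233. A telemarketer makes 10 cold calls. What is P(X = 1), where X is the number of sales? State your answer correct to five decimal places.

0.21405

X ~ Binomial(n=10, p=0.233).
P(X=1) = C(10,1) · p^1 · (1−p)^9
= 10 · 0.233 · 0.091867 = 0.2140495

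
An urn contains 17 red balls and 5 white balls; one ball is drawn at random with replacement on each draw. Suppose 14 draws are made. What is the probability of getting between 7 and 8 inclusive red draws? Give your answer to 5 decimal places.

0.07029

X ~ Binomial(14, 0.772727); P(7 ≤ X ≤ 8) = Σ C(14,k) p^k (1−p)^(14−k) over k:
  k=7: C(14,7)·0.772727^7·0.227273^7 = 0.0176833
  k=8: C(14,8)·0.772727^8·0.227273^6 = 0.0526077
Total = 0.0702909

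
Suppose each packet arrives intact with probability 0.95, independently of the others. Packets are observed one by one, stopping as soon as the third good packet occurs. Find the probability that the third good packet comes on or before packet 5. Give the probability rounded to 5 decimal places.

Finishing within 5 packets ⇔ at least 3 successes in the first 5. With X ~ Binomial(5, 0.95), P(Y ≤ 5) = 1 − P(X ≤ 2).
  k=0: C(5,0)·0.95^0·0.05^5 = 0.0000003
  k=1: C(5,1)·0.95^1·0.05^4 = 0.0000297
  k=2: C(5,2)·0.95^2·0.05^3 = 0.0011281
1 − 0.0011581 = 0.9988419

0.99884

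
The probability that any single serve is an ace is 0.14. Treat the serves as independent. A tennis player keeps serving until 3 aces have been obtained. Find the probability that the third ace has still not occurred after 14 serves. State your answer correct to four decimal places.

Needing more than 14 serves ⇔ fewer than 3 successes in the first 14. With X ~ Binomial(14, 0.14), P(Y > 14) = P(X ≤ 2).
  k=0: C(14,0)·0.14^0·0.86^14 = 0.121054
  k=1: C(14,1)·0.14^1·0.86^13 = 0.275890
  k=2: C(14,2)·0.14^2·0.86^12 = 0.291930
P(X ≤ 2) = 0.688874

0.6889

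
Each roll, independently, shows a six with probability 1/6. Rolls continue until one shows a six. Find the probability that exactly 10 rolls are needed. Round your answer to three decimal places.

0.032

Geometric (trials to first success), p = 0.166667.
P(Y = 10) = (1−p)^9 · p = 0.19381 · 0.166667 = 0.03230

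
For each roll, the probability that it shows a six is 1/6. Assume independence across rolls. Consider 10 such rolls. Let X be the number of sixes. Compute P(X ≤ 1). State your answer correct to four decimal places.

0.4845

X ~ Binomial(10, 0.166667); P(X ≤ 1) = Σ C(10,k) p^k (1−p)^(10−k) over k:
  k=0: C(10,0)·0.166667^0·0.833333^10 = 0.161506
  k=1: C(10,1)·0.166667^1·0.833333^9 = 0.323011
Total = 0.484517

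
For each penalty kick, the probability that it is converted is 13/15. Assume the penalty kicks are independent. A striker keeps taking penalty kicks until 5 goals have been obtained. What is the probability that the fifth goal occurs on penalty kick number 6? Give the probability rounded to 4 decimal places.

0.3260

Y = trial on which the fifth success occurs; negative binomial, r=5, p=0.866667.
P(Y=6) = C(5,4) · p^5 · (1−p)^1
= 5 · 0.48895 · 0.13333 = 0.325964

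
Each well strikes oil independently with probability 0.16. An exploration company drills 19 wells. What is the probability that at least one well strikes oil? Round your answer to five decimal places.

P(at least one) = 1 − P(none) = 1 − (1 − 0.16)^19
= 1 − 0.0364172 = 0.9635828

0.96358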